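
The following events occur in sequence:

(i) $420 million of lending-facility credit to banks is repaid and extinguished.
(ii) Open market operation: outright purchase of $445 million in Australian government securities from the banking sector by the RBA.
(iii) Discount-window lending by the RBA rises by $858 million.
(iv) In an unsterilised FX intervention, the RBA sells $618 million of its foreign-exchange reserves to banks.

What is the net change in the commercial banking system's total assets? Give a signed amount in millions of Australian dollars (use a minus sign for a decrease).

+$438 million

RBA balance sheet:
  Assets:      Securities +$445M, Loans to banks +$438M, Foreign assets −$618M
  Liabilities: Bank reserves +$265M
Commercial banking system:
  Assets:      Reserves at CB +$265M, Securities −$445M, Foreign assets +$618M
  Liabilities: Borrowings from CB +$438M
Change in total bank assets = +$438 million.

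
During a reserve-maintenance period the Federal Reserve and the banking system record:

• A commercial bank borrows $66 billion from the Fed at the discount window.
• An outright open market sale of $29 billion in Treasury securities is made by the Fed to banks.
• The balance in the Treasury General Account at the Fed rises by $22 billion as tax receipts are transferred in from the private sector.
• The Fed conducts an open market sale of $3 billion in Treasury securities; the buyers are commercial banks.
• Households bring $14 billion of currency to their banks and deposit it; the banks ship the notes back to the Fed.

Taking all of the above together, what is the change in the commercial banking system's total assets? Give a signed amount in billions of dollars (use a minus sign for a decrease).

Fed balance sheet:
  Assets:      Securities −$32B, Loans to banks +$66B
  Liabilities: Bank reserves +$26B, Currency in circulation −$14B, Government deposits +$22B
Commercial banking system:
  Assets:      Reserves at CB +$26B, Securities +$32B
  Liabilities: Checkable deposits −$8B, Borrowings from CB +$66B
Change in total bank assets = +$58 billion.

+$58 billion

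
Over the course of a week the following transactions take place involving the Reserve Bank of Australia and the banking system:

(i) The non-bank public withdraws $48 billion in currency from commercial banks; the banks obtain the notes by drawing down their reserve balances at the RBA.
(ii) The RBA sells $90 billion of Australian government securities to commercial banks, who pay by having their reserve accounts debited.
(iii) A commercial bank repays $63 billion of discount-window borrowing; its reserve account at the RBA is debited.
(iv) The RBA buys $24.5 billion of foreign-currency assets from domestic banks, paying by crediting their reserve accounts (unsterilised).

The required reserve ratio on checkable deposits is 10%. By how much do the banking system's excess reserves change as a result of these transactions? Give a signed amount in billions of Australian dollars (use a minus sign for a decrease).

-$171.7 billion

Currency withdrawal $48 billion: reserves −$48B, deposits −$48B.
OMO sale (to banks) $90 billion: reserves −$90B, deposits 0.
Discount-window repayment $63 billion: reserves −$63B, deposits 0.
FX purchase $24.5 billion: reserves +$24.5B, deposits 0.
Totals: Δreserves = −$176.5B, Δdeposits = −$48B.
Δrequired reserves = 10% × −$48B = −$4.8B.
Δexcess reserves = Δreserves − Δrequired = −$176.5B − (−$4.8B) = -$171.7 billion.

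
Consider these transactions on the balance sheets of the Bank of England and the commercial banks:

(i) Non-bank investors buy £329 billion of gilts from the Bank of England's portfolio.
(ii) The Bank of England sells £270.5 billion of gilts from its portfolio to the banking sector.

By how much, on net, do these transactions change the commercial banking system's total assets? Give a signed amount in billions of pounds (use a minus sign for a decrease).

Asset sale (to non-banks) £329 billion: bank balance sheets shrink → −£329B.
OMO sale (to banks) £270.5 billion: just an asset swap on bank balance sheets → 0.
Net: −329 + 0 = -£329 billion.

-£329 billion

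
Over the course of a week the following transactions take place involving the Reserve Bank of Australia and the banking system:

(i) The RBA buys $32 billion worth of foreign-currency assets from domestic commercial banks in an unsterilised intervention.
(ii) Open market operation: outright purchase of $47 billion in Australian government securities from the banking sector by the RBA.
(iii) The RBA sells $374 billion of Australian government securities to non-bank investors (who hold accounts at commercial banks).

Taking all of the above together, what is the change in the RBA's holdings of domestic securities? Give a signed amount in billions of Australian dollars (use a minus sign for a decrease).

RBA balance sheet:
  Assets:      Securities −$327B, Foreign assets +$32B
  Liabilities: Bank reserves −$295B
So the change in the RBA's holdings of domestic securities is -$327 billion.

-$327 billion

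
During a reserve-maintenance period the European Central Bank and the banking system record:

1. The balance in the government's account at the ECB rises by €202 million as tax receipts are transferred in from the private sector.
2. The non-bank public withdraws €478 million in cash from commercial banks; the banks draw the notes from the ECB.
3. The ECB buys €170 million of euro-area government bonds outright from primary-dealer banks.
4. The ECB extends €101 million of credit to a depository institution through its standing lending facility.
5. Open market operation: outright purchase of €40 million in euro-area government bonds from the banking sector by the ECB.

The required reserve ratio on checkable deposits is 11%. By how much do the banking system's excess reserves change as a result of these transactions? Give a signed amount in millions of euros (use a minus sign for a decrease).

-€294.2 million

Government account inflow €202 million: reserves −€202M, deposits −€202M.
Currency withdrawal €478 million: reserves −€478M, deposits −€478M.
OMO purchase (from banks) €170 million: reserves +€170M, deposits 0.
Discount-window loan €101 million: reserves +€101M, deposits 0.
OMO purchase (from banks) €40 million: reserves +€40M, deposits 0.
Totals: Δreserves = −€369M, Δdeposits = −€680M.
Δrequired reserves = 11% × −€680M = −€74.8M.
Δexcess reserves = Δreserves − Δrequired = −€369M − (−€74.8M) = -€294.2 million.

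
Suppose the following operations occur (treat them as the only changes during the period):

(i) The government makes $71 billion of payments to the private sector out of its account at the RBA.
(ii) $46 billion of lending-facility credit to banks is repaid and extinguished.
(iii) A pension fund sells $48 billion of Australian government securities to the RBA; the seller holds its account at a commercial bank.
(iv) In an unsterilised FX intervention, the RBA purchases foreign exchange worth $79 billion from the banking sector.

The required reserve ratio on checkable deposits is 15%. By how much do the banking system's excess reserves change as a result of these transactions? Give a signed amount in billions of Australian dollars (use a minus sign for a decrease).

+$134.15 billion

Government spending $71 billion: reserves +$71B, deposits +$71B.
Discount-window repayment $46 billion: reserves −$46B, deposits 0.
Asset purchase (from non-banks) $48 billion: reserves +$48B, deposits +$48B.
FX purchase $79 billion: reserves +$79B, deposits 0.
Totals: Δreserves = +$152B, Δdeposits = +$119B.
Δrequired reserves = 15% × +$119B = +$17.85B.
Δexcess reserves = Δreserves − Δrequired = +$152B − (+$17.85B) = +$134.15 billion.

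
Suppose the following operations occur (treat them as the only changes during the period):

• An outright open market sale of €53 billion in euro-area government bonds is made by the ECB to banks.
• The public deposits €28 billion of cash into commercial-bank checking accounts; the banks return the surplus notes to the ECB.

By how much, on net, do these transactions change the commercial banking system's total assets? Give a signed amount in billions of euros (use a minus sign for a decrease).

ECB balance sheet:
  Assets:      Securities −€53B
  Liabilities: Bank reserves −€25B, Currency in circulation −€28B
Commercial banking system:
  Assets:      Reserves at CB −€25B, Securities +€53B
  Liabilities: Checkable deposits +€28B
Change in total bank assets = +€28 billion.

+€28 billion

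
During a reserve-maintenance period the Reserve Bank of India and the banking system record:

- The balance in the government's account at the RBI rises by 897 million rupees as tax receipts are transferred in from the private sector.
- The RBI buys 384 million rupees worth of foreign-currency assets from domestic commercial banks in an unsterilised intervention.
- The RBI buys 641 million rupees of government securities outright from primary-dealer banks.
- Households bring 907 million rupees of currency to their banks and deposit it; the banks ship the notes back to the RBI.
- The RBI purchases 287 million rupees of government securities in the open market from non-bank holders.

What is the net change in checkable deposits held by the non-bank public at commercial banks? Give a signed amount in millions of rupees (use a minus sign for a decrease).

RBI balance sheet:
  Assets:      Securities +928M, Foreign assets +384M
  Liabilities: Bank reserves +1322M, Currency in circulation −907M, Government deposits +897M
Commercial banking system:
  Assets:      Reserves at CB +1322M, Securities −641M, Foreign assets −384M
  Liabilities: Checkable deposits +297M
So the change in checkable deposits held by the non-bank public at commercial banks is +297 million.

+297 million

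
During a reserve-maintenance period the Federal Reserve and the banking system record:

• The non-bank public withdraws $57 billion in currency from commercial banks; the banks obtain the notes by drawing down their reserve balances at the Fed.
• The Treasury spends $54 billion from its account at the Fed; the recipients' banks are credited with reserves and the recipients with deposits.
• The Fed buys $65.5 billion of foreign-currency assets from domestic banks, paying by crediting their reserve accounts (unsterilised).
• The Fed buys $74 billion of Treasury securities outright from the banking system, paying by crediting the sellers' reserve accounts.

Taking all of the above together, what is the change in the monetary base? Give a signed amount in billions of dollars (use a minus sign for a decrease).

Currency withdrawal $57 billion: just a shift between currency and reserves — both are base money → 0.
Government spending $54 billion: a non-base liability converts back to reserves → +$54B.
FX purchase $65.5 billion: Fed balance sheet expands → +$65.5B.
OMO purchase (from banks) $74 billion: Fed balance sheet expands → +$74B.
Net: 0 + 54 + 65.5 + 74 = +$193.5 billion.

+$193.5 billion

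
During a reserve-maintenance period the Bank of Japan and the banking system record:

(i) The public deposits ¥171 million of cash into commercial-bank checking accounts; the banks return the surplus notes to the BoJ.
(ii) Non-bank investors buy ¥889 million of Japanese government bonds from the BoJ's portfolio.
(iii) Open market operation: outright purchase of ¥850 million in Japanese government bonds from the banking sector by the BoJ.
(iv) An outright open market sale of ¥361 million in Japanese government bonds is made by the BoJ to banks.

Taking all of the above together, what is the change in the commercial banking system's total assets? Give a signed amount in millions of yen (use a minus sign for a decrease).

-¥718 million

BoJ balance sheet:
  Assets:      Securities −¥400M
  Liabilities: Bank reserves −¥229M, Currency in circulation −¥171M
Commercial banking system:
  Assets:      Reserves at CB −¥229M, Securities −¥489M
  Liabilities: Checkable deposits −¥718M
Change in total bank assets = -¥718 million.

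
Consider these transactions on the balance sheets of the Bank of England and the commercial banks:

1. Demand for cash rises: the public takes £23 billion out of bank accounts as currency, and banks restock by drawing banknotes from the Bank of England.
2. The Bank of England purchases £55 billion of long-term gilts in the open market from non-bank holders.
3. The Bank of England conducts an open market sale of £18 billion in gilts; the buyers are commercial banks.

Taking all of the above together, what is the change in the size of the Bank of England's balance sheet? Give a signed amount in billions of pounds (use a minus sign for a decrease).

+£37 billion

Bank of England balance sheet:
  Assets:      Securities +£37B
  Liabilities: Bank reserves +£14B, Currency in circulation +£23B
Commercial banking system:
  Assets:      Reserves at CB +£14B, Securities +£18B
  Liabilities: Checkable deposits +£32B
Change in total Bank of England assets = +£37 billion.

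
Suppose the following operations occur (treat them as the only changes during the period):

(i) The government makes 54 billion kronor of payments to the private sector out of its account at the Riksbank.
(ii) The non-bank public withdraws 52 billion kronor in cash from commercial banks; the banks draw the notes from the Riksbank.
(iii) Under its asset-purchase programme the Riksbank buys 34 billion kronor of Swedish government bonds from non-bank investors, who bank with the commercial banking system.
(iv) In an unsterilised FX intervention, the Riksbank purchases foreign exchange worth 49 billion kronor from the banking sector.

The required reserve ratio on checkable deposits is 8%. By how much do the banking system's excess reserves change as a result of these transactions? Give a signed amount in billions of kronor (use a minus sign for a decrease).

Government spending 54 billion kronor: reserves +54B, deposits +54B.
Currency withdrawal 52 billion kronor: reserves −52B, deposits −52B.
Asset purchase (from non-banks) 34 billion kronor: reserves +34B, deposits +34B.
FX purchase 49 billion kronor: reserves +49B, deposits 0.
Totals: Δreserves = +85B, Δdeposits = +36B.
Δrequired reserves = 8% × +36B = +2.88B.
Δexcess reserves = Δreserves − Δrequired = +85B − (+2.88B) = +82.12 billion.

+82.12 billion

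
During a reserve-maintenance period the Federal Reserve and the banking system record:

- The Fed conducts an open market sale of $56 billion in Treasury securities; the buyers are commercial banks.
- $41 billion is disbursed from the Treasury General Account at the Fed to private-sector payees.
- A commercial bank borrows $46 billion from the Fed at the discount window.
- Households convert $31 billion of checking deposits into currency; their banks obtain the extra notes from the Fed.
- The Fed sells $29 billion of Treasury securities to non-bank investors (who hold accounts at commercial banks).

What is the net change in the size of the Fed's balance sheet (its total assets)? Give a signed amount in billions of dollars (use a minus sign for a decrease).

-$39 billion

Fed balance sheet:
  Assets:      Securities −$85B, Loans to banks +$46B
  Liabilities: Bank reserves −$29B, Currency in circulation +$31B, Government deposits −$41B
Commercial banking system:
  Assets:      Reserves at CB −$29B, Securities +$56B
  Liabilities: Checkable deposits −$19B, Borrowings from CB +$46B
Change in total Fed assets = -$39 billion.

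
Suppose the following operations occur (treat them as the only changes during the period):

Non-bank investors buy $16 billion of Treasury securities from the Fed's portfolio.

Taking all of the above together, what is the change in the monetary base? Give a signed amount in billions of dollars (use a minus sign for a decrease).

-$16 billion

Asset sale (to non-banks) $16 billion: Fed balance sheet contracts → −$16B.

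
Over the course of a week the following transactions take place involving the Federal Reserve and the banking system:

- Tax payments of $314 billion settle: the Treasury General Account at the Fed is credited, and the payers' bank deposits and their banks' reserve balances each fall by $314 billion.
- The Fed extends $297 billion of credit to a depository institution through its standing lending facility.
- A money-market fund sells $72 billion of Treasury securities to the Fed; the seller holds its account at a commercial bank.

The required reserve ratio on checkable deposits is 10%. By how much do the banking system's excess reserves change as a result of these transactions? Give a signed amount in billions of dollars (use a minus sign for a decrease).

Government account inflow $314 billion: reserves −$314B, deposits −$314B.
Discount-window loan $297 billion: reserves +$297B, deposits 0.
Asset purchase (from non-banks) $72 billion: reserves +$72B, deposits +$72B.
Totals: Δreserves = +$55B, Δdeposits = −$242B.
Δrequired reserves = 10% × −$242B = −$24.2B.
Δexcess reserves = Δreserves − Δrequired = +$55B − (−$24.2B) = +$79.2 billion.

+$79.2 billion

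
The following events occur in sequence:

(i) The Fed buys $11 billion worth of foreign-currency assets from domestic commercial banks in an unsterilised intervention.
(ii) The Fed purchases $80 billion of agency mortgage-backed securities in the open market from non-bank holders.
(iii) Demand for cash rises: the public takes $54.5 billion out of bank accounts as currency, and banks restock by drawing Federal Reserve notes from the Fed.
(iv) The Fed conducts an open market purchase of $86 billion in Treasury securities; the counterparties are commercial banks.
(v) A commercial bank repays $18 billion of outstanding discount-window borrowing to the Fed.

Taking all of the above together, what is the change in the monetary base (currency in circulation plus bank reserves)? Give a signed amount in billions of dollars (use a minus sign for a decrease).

+$159 billion

FX purchase $11 billion: Fed balance sheet expands → +$11B.
Asset purchase (from non-banks) $80 billion: Fed balance sheet expands → +$80B.
Currency withdrawal $54.5 billion: just a shift between currency and reserves — both are base money → 0.
OMO purchase (from banks) $86 billion: Fed balance sheet expands → +$86B.
Discount-window repayment $18 billion: Fed balance sheet contracts → −$18B.
Net: 11 + 80 + 0 + 86 − 18 = +$159 billion.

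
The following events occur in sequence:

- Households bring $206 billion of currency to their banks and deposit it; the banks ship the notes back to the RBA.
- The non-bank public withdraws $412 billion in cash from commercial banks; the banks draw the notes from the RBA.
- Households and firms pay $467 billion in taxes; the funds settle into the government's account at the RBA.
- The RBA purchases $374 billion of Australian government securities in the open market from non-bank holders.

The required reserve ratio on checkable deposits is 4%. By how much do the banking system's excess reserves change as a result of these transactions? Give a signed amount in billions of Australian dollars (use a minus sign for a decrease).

-$287.04 billion

Currency deposit $206 billion: reserves +$206B, deposits +$206B.
Currency withdrawal $412 billion: reserves −$412B, deposits −$412B.
Government account inflow $467 billion: reserves −$467B, deposits −$467B.
Asset purchase (from non-banks) $374 billion: reserves +$374B, deposits +$374B.
Totals: Δreserves = −$299B, Δdeposits = −$299B.
Δrequired reserves = 4% × −$299B = −$11.96B.
Δexcess reserves = Δreserves − Δrequired = −$299B − (−$11.96B) = -$287.04 billion.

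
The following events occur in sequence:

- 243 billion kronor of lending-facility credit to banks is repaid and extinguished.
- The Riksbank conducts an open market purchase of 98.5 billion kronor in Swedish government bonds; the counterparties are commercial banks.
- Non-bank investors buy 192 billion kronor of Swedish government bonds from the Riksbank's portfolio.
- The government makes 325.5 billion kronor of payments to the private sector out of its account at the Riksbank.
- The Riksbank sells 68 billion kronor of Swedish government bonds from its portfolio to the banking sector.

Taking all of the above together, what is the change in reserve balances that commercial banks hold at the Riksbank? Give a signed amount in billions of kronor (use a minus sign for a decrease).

Discount-window repayment 243 billion kronor: repayment is debited from reserves → −243B.
OMO purchase (from banks) 98.5 billion kronor: the Riksbank pays by crediting reserve accounts → +98.5B.
Asset sale (to non-banks) 192 billion kronor: the non-bank buyers' banks settle from reserves → −192B.
Government spending 325.5 billion kronor: government payments flow into bank reserve accounts → +325.5B.
OMO sale (to banks) 68 billion kronor: the buying banks pay out of their reserve balances → −68B.
Net: −243 + 98.5 − 192 + 325.5 − 68 = -79 billion.

-79 billion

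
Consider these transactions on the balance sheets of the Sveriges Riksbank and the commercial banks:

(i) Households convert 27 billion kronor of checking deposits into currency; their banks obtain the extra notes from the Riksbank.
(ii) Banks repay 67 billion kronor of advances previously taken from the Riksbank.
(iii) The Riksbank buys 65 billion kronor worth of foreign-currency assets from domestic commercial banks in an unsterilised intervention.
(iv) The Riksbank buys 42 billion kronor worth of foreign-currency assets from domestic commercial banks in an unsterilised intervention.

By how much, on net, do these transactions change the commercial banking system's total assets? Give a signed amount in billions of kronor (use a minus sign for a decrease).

Riksbank balance sheet:
  Assets:      Loans to banks −67B, Foreign assets +107B
  Liabilities: Bank reserves +13B, Currency in circulation +27B
Commercial banking system:
  Assets:      Reserves at CB +13B, Foreign assets −107B
  Liabilities: Checkable deposits −27B, Borrowings from CB −67B
Change in total bank assets = -94 billion.

-94 billion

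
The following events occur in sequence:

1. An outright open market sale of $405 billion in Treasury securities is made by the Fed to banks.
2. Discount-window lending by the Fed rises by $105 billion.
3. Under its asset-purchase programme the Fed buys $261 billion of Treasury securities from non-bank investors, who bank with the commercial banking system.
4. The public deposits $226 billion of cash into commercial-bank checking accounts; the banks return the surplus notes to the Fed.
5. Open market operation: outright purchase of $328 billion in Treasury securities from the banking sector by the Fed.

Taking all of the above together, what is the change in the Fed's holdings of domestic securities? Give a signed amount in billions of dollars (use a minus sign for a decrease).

+$184 billion

Fed balance sheet:
  Assets:      Securities +$184B, Loans to banks +$105B
  Liabilities: Bank reserves +$515B, Currency in circulation −$226B
So the change in the Fed's holdings of domestic securities is +$184 billion.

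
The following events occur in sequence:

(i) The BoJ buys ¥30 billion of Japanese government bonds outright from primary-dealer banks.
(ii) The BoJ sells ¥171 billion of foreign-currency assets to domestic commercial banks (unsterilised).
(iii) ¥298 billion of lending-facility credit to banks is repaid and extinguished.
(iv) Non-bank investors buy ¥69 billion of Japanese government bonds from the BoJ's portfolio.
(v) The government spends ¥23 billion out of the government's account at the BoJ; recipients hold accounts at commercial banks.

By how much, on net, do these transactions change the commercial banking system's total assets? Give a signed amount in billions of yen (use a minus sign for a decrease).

OMO purchase (from banks) ¥30 billion: just an asset swap on bank balance sheets → 0.
FX sale ¥171 billion: just an asset swap on bank balance sheets → 0.
Discount-window repayment ¥298 billion: bank balance sheets shrink → −¥298B.
Asset sale (to non-banks) ¥69 billion: bank balance sheets shrink → −¥69B.
Government spending ¥23 billion: bank balance sheets expand → +¥23B.
Net: 0 + 0 − 298 − 69 + 23 = -¥344 billion.

-¥344 billion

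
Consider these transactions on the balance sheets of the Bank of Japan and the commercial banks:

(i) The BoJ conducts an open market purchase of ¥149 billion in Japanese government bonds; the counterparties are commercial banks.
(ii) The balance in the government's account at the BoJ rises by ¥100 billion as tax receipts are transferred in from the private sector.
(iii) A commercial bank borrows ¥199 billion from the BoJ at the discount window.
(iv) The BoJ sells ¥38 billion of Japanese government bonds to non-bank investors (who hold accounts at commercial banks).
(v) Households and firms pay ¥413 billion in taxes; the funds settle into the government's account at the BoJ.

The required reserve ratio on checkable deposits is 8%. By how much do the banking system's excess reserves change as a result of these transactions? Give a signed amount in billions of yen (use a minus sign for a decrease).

OMO purchase (from banks) ¥149 billion: reserves +¥149B, deposits 0.
Government account inflow ¥100 billion: reserves −¥100B, deposits −¥100B.
Discount-window loan ¥199 billion: reserves +¥199B, deposits 0.
Asset sale (to non-banks) ¥38 billion: reserves −¥38B, deposits −¥38B.
Government account inflow ¥413 billion: reserves −¥413B, deposits −¥413B.
Totals: Δreserves = −¥203B, Δdeposits = −¥551B.
Δrequired reserves = 8% × −¥551B = −¥44.08B.
Δexcess reserves = Δreserves − Δrequired = −¥203B − (−¥44.08B) = -¥158.92 billion.

-¥158.92 billion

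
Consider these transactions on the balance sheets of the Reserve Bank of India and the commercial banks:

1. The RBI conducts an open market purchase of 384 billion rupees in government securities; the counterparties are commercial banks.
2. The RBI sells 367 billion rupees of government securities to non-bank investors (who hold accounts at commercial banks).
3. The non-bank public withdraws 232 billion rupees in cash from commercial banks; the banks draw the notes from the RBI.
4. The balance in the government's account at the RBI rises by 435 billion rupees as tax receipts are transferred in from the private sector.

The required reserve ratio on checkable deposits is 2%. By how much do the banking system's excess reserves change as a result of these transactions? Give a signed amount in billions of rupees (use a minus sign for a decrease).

-629.32 billion

OMO purchase (from banks) 384 billion rupees: reserves +384B, deposits 0.
Asset sale (to non-banks) 367 billion rupees: reserves −367B, deposits −367B.
Currency withdrawal 232 billion rupees: reserves −232B, deposits −232B.
Government account inflow 435 billion rupees: reserves −435B, deposits −435B.
Totals: Δreserves = −650B, Δdeposits = −1034B.
Δrequired reserves = 2% × −1034B = −20.68B.
Δexcess reserves = Δreserves − Δrequired = −650B − (−20.68B) = -629.32 billion.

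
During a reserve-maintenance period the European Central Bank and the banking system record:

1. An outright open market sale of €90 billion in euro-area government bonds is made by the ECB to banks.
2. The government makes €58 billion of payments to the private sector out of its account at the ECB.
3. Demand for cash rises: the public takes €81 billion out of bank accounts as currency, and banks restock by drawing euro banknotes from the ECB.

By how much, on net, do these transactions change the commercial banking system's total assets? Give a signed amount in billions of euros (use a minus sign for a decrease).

OMO sale (to banks) €90 billion: just an asset swap on bank balance sheets → 0.
Government spending €58 billion: bank balance sheets expand → +€58B.
Currency withdrawal €81 billion: bank balance sheets shrink → −€81B.
Net: 0 + 58 − 81 = -€23 billion.

-€23 billion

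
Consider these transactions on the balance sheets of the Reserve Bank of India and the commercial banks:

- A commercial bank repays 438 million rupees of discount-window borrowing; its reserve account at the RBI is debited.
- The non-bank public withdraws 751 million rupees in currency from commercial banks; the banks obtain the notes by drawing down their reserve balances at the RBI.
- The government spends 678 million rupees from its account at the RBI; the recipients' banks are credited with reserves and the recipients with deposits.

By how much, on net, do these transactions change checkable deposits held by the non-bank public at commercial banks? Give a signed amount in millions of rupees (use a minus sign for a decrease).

RBI balance sheet:
  Assets:      Loans to banks −438M
  Liabilities: Bank reserves −511M, Currency in circulation +751M, Government deposits −678M
Commercial banking system:
  Assets:      Reserves at CB −511M
  Liabilities: Checkable deposits −73M, Borrowings from CB −438M
So the change in checkable deposits held by the non-bank public at commercial banks is -73 million.

-73 million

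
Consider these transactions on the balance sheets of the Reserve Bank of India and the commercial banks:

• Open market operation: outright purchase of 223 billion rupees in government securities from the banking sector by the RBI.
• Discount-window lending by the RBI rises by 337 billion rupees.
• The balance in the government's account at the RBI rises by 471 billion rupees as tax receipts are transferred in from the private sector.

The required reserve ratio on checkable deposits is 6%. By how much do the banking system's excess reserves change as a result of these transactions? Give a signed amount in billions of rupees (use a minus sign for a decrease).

+117.26 billion

OMO purchase (from banks) 223 billion rupees: reserves +223B, deposits 0.
Discount-window loan 337 billion rupees: reserves +337B, deposits 0.
Government account inflow 471 billion rupees: reserves −471B, deposits −471B.
Totals: Δreserves = +89B, Δdeposits = −471B.
Δrequired reserves = 6% × −471B = −28.26B.
Δexcess reserves = Δreserves − Δrequired = +89B − (−28.26B) = +117.26 billion.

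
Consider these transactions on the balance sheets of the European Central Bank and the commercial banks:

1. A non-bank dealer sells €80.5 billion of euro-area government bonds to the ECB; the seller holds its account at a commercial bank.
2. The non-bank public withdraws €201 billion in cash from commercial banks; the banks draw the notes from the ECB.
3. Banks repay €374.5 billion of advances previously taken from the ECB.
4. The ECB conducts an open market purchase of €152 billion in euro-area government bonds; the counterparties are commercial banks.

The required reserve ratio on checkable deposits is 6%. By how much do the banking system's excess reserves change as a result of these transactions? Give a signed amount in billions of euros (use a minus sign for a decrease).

-€335.77 billion

Asset purchase (from non-banks) €80.5 billion: reserves +€80.5B, deposits +€80.5B.
Currency withdrawal €201 billion: reserves −€201B, deposits −€201B.
Discount-window repayment €374.5 billion: reserves −€374.5B, deposits 0.
OMO purchase (from banks) €152 billion: reserves +€152B, deposits 0.
Totals: Δreserves = −€343B, Δdeposits = −€120.5B.
Δrequired reserves = 6% × −€120.5B = −€7.23B.
Δexcess reserves = Δreserves − Δrequired = −€343B − (−€7.23B) = -€335.77 billion.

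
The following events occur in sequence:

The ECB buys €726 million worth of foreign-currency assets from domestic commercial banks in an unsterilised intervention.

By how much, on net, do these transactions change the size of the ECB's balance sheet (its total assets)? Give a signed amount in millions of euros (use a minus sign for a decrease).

+€726 million

ECB balance sheet:
  Assets:      Foreign assets +€726M
  Liabilities: Bank reserves +€726M
Change in total ECB assets = +€726 million.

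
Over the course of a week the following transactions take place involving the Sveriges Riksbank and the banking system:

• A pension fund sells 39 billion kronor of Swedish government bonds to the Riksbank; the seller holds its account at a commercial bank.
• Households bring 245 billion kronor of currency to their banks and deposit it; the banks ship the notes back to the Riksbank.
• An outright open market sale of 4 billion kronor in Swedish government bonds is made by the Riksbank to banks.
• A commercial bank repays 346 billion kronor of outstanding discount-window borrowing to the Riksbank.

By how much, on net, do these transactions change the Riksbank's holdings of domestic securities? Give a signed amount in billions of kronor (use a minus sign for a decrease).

+35 billion

Asset purchase (from non-banks) 39 billion kronor: securities added to the Riksbank's portfolio → +39B.
Currency deposit 245 billion kronor: the Riksbank's securities portfolio is untouched → 0.
OMO sale (to banks) 4 billion kronor: securities removed from the Riksbank's portfolio → −4B.
Discount-window repayment 346 billion kronor: the Riksbank's securities portfolio is untouched → 0.
Net: 39 + 0 − 4 + 0 = +35 billion.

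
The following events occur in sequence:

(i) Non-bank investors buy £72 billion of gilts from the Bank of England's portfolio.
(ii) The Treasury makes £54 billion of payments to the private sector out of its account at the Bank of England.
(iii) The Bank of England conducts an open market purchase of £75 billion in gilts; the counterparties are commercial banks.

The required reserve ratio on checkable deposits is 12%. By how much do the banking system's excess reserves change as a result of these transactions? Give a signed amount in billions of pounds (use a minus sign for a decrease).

Asset sale (to non-banks) £72 billion: reserves −£72B, deposits −£72B.
Government spending £54 billion: reserves +£54B, deposits +£54B.
OMO purchase (from banks) £75 billion: reserves +£75B, deposits 0.
Totals: Δreserves = +£57B, Δdeposits = −£18B.
Δrequired reserves = 12% × −£18B = −£2.16B.
Δexcess reserves = Δreserves − Δrequired = +£57B − (−£2.16B) = +£59.16 billion.

+£59.16 billion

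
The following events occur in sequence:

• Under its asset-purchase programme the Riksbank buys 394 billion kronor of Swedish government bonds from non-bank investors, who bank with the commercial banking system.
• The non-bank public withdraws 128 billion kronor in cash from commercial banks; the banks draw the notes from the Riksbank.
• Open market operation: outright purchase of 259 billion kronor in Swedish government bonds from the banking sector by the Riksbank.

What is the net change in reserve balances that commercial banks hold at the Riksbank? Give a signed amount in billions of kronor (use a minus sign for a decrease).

+525 billion

Riksbank balance sheet:
  Assets:      Securities +653B
  Liabilities: Bank reserves +525B, Currency in circulation +128B
So the change in reserve balances that commercial banks hold at the Riksbank is +525 billion.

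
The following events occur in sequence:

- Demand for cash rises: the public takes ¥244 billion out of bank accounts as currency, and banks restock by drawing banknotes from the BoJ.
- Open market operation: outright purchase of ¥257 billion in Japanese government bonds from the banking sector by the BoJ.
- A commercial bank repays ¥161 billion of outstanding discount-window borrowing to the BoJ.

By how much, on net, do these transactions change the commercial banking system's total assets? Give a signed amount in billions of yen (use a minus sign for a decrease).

-¥405 billion

BoJ balance sheet:
  Assets:      Securities +¥257B, Loans to banks −¥161B
  Liabilities: Bank reserves −¥148B, Currency in circulation +¥244B
Commercial banking system:
  Assets:      Reserves at CB −¥148B, Securities −¥257B
  Liabilities: Checkable deposits −¥244B, Borrowings from CB −¥161B
Change in total bank assets = -¥405 billion.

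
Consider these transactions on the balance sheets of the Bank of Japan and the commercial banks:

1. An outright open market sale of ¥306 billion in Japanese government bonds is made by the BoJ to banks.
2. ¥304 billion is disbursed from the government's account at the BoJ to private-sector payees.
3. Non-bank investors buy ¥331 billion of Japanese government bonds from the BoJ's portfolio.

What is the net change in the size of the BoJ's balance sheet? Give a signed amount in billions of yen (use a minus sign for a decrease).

BoJ balance sheet:
  Assets:      Securities −¥637B
  Liabilities: Bank reserves −¥333B, Government deposits −¥304B
Change in total BoJ assets = -¥637 billion.

-¥637 billion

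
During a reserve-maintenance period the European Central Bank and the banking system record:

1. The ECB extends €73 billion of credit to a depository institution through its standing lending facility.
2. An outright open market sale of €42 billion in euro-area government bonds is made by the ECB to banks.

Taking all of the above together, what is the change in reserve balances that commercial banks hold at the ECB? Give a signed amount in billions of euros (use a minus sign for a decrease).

Discount-window loan €73 billion: the loan is credited to the bank's reserve account → +€73B.
OMO sale (to banks) €42 billion: the buying banks pay out of their reserve balances → −€42B.
Net: 73 − 42 = +€31 billion.

+€31 billion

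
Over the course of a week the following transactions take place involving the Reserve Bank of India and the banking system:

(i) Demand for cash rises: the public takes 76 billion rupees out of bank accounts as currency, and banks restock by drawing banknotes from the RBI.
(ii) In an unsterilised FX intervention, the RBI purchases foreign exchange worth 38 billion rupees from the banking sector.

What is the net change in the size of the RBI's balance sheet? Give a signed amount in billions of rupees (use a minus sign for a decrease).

+38 billion

Currency withdrawal 76 billion rupees: only the composition of liabilities changes → 0.
FX purchase 38 billion rupees: an RBI asset is acquired → +38B.
Net: 0 + 38 = +38 billion.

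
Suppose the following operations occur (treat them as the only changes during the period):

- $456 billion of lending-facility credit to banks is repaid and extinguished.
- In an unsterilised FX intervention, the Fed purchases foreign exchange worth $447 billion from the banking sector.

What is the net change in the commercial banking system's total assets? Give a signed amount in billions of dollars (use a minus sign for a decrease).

-$456 billion

Discount-window repayment $456 billion: bank balance sheets shrink → −$456B.
FX purchase $447 billion: just an asset swap on bank balance sheets → 0.
Net: −456 + 0 = -$456 billion.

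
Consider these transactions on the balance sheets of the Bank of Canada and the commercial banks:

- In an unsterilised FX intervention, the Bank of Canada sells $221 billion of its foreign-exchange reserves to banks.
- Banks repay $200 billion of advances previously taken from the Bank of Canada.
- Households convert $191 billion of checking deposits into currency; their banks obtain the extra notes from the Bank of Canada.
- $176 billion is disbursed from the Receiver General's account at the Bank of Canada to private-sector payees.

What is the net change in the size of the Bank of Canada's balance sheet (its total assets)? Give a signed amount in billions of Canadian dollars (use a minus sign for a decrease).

Bank of Canada balance sheet:
  Assets:      Loans to banks −$200B, Foreign assets −$221B
  Liabilities: Bank reserves −$436B, Currency in circulation +$191B, Government deposits −$176B
Change in total Bank of Canada assets = -$421 billion.

-$421 billion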